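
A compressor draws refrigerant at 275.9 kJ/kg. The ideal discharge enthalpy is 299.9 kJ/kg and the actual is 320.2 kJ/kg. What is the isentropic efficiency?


dh_ideal = 299.9 - 275.9 = 24.0 kJ/kg
dh_actual = 320.2 - 275.9 = 44.3 kJ/kg
eta_s = dh_ideal / dh_actual = 24.0 / 44.3
eta_s = 0.5418

0.5418


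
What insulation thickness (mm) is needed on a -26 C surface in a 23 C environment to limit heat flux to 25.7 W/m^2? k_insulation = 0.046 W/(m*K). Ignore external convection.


dT = 23 - (-26) = 49 K
thickness = k * dT / q_max * 1000
thickness = 0.046 * 49 / 25.7 * 1000
thickness = 87.7 mm

87.7


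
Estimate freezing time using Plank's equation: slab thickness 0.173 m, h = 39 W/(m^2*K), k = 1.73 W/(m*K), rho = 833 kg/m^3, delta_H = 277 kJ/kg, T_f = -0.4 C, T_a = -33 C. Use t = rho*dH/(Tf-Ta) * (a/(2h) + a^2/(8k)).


dT = -0.4 - (-33) = 32.6 K
term1 = a/(2h) = 0.173/(2*39) = 0.002217948718
term2 = a^2/(8k) = 0.173^2/(8*1.73) = 0.0021625
t = rho*dH*1000/dT * (term1 + term2)
t = 833*277*1000/32.6 * (0.002217948718 + 0.0021625)
t = 31005 s

31005


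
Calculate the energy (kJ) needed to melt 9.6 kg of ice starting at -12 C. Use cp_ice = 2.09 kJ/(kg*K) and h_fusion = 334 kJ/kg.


Sensible heat = cp * dT = 2.09 * 12 = 25.08 kJ/kg
Total per kg = 25.08 + 334 = 359.08 kJ/kg
Q = m * total = 9.6 * 359.08
Q = 3447.2 kJ

3447.2


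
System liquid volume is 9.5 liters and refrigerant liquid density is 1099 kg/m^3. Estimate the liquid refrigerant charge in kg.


Charge = V * rho / 1000
Charge = 9.5 * 1099 / 1000
Charge = 10.44 kg

10.44


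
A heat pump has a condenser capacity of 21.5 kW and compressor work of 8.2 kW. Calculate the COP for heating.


COP_hp = Q_cond / W
COP_hp = 21.5 / 8.2
COP_hp = 2.622

2.622


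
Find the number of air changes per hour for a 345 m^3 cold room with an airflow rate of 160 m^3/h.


ACH = flow / volume
ACH = 160 / 345
ACH = 0.464

0.464


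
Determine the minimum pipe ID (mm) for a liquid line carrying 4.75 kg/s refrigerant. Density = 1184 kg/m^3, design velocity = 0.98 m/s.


A = m_dot / (rho * v) = 4.75 / (1184 * 0.98) = 0.00409369829 m^2
d = sqrt(4*A/pi) * 1000
d = 72.2 mm

72.2


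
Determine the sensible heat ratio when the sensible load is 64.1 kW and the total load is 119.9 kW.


SHR = Q_sensible / Q_total
SHR = 64.1 / 119.9
SHR = 0.535

0.535


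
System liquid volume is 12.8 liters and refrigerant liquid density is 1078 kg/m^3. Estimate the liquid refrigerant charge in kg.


Charge = V * rho / 1000
Charge = 12.8 * 1078 / 1000
Charge = 13.8 kg

13.8


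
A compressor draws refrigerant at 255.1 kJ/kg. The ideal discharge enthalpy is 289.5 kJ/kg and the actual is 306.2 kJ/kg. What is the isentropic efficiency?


dh_ideal = 289.5 - 255.1 = 34.4 kJ/kg
dh_actual = 306.2 - 255.1 = 51.1 kJ/kg
eta_s = dh_ideal / dh_actual = 34.4 / 51.1
eta_s = 0.6732

0.6732


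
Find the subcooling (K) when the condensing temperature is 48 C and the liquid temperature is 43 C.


Subcooling = T_cond - T_liquid
Subcooling = 48 - 43
Subcooling = 5 K

5


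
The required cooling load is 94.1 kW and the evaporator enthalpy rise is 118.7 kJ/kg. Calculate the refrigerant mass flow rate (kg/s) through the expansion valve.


m_dot = Q / dh
m_dot = 94.1 / 118.7
m_dot = 0.7928 kg/s

0.7928


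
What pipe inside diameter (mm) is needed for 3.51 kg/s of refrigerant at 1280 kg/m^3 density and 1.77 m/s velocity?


A = m_dot / (rho * v) = 3.51 / (1280 * 1.77) = 0.001549258475 m^2
d = sqrt(4*A/pi) * 1000
d = 44.4 mm

44.4


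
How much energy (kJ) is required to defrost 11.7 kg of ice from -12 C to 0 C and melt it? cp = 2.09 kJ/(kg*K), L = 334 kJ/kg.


Sensible heat = cp * dT = 2.09 * 12 = 25.08 kJ/kg
Total per kg = 25.08 + 334 = 359.08 kJ/kg
Q = m * total = 11.7 * 359.08
Q = 4201.2 kJ

4201.2


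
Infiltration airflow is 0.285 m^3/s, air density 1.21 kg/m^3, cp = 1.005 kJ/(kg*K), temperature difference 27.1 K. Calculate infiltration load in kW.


Q = V_dot * rho * cp * dT
Q = 0.285 * 1.21 * 1.005 * 27.1
Q = 9.392 kW

9.392


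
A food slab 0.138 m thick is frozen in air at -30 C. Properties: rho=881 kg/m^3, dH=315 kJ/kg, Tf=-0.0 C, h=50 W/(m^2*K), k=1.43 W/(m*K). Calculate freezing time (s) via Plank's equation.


dT = -0.0 - (-30) = 30.0 K
term1 = a/(2h) = 0.138/(2*50) = 0.00138
term2 = a^2/(8k) = 0.138^2/(8*1.43) = 0.001664685315
t = rho*dH*1000/dT * (term1 + term2)
t = 881*315*1000/30.0 * (0.00138 + 0.001664685315)
t = 28165 s

28165


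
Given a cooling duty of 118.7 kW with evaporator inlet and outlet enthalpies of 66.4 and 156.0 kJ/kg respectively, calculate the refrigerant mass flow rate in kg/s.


dh = 156.0 - 66.4 = 89.6 kJ/kg
m_dot = Q / dh = 118.7 / 89.6 = 1.3248 kg/s

1.3248


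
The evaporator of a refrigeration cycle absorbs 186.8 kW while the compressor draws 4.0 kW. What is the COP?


COP = Q_evap / W
COP = 186.8 / 4.0
COP = 46.7

46.7


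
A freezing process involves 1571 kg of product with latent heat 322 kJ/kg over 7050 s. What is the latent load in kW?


Q_lat = m * h_fg / t
Q_lat = 1571 * 322 / 7050
Q_lat = 71.75 kW

71.75


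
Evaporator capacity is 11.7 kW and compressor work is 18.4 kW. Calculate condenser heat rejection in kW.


Q_cond = Q_evap + W
Q_cond = 11.7 + 18.4
Q_cond = 30.1 kW

30.1


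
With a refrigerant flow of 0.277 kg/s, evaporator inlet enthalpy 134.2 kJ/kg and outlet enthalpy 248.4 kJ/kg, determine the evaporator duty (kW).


dh = 248.4 - 134.2 = 114.2 kJ/kg
Q_evap = m_dot * dh = 0.277 * 114.2
Q_evap = 31.63 kW

31.63


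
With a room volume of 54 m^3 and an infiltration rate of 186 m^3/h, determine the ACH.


ACH = flow / volume
ACH = 186 / 54
ACH = 3.444

3.444


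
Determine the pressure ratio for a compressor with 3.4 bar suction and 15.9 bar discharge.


PR = P_high / P_low
PR = 15.9 / 3.4
PR = 4.676

4.676


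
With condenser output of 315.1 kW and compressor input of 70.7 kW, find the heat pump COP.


COP_hp = Q_cond / W
COP_hp = 315.1 / 70.7
COP_hp = 4.457

4.457


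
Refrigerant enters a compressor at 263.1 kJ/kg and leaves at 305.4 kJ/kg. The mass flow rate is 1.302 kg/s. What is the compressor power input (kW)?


dh = 305.4 - 263.1 = 42.3 kJ/kg
W = m_dot * dh = 1.302 * 42.3 = 55.07 kW

55.07


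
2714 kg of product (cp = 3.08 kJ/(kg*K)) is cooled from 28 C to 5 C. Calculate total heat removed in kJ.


dT = 28 - (5) = 23 K
Q = m * cp * dT = 2714 * 3.08 * 23
Q = 192260 kJ

192260


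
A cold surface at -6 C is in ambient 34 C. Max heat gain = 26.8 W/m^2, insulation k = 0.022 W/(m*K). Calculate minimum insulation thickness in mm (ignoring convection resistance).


dT = 34 - (-6) = 40 K
thickness = k * dT / q_max * 1000
thickness = 0.022 * 40 / 26.8 * 1000
thickness = 32.8 mm

32.8


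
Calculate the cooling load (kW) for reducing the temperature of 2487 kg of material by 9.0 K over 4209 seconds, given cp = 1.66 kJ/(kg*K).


Q = m * cp * dT / t
Q = 2487 * 1.66 * 9.0 / 4209
Q = 8.828 kW

8.828


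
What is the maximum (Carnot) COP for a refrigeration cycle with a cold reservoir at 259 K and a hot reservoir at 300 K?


dT = 300 - 259 = 41 K
COP_carnot = T_cold / dT = 259 / 41
COP_carnot = 6.317

6.317


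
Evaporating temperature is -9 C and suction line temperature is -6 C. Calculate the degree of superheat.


Superheat = T_suction - T_evap
Superheat = -6 - (-9)
Superheat = 3 K

3


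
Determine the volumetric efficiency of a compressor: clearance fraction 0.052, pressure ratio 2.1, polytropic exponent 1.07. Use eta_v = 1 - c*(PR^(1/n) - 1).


PR^(1/n) = 2.1^(1/1.07) = 2.00050448
eta_v = 1 - 0.052 * (2.00050448 - 1)
eta_v = 0.948

0.948


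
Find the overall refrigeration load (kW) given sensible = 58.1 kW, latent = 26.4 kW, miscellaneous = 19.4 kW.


Q_total = Q_s + Q_l + Q_misc
Q_total = 58.1 + 26.4 + 19.4
Q_total = 103.9 kW

103.9


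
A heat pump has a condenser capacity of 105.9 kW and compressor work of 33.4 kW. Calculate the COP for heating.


COP_hp = Q_cond / W
COP_hp = 105.9 / 33.4
COP_hp = 3.171

3.171


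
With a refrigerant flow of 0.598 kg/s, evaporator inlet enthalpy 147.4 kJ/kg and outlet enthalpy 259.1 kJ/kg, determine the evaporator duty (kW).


dh = 259.1 - 147.4 = 111.7 kJ/kg
Q_evap = m_dot * dh = 0.598 * 111.7
Q_evap = 66.8 kW

66.8


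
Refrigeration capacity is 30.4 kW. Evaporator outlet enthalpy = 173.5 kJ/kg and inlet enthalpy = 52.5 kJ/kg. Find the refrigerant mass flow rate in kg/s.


dh = 173.5 - 52.5 = 121.0 kJ/kg
m_dot = Q / dh = 30.4 / 121.0 = 0.2512 kg/s

0.2512


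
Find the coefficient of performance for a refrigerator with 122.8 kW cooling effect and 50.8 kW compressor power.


COP = Q_evap / W
COP = 122.8 / 50.8
COP = 2.417

2.417


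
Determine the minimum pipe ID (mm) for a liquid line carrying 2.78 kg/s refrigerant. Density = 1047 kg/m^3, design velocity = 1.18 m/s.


A = m_dot / (rho * v) = 2.78 / (1047 * 1.18) = 0.002250174024 m^2
d = sqrt(4*A/pi) * 1000
d = 53.5 mm

53.5


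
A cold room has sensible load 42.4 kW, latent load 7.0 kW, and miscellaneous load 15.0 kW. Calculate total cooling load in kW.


Q_total = Q_s + Q_l + Q_misc
Q_total = 42.4 + 7.0 + 15.0
Q_total = 64.4 kW

64.4


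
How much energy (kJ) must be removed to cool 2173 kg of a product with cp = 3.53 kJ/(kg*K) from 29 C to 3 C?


dT = 29 - (3) = 26 K
Q = m * cp * dT = 2173 * 3.53 * 26
Q = 199438 kJ

199438


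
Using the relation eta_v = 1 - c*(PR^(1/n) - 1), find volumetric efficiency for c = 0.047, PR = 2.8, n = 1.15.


PR^(1/n) = 2.8^(1/1.15) = 2.44812208
eta_v = 1 - 0.047 * (2.44812208 - 1)
eta_v = 0.9319

0.9319


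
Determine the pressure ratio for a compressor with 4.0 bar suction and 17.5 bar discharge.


PR = P_high / P_low
PR = 17.5 / 4.0
PR = 4.375

4.375


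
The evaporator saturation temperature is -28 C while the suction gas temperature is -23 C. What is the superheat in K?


Superheat = T_suction - T_evap
Superheat = -23 - (-28)
Superheat = 5 K

5


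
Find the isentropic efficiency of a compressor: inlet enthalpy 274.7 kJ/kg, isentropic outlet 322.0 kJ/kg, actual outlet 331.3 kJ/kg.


dh_ideal = 322.0 - 274.7 = 47.3 kJ/kg
dh_actual = 331.3 - 274.7 = 56.6 kJ/kg
eta_s = dh_ideal / dh_actual = 47.3 / 56.6
eta_s = 0.8357

0.8357


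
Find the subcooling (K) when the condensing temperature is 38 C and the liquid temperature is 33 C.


Subcooling = T_cond - T_liquid
Subcooling = 38 - 33
Subcooling = 5 K

5


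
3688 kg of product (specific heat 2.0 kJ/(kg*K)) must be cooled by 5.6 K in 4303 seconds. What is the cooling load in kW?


Q = m * cp * dT / t
Q = 3688 * 2.0 * 5.6 / 4303
Q = 9.599 kW

9.599


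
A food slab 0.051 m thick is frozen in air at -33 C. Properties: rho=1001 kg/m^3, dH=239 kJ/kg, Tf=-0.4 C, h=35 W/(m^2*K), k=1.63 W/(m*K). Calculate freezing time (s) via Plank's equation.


dT = -0.4 - (-33) = 32.6 K
term1 = a/(2h) = 0.051/(2*35) = 0.0007285714286
term2 = a^2/(8k) = 0.051^2/(8*1.63) = 0.0001994631902
t = rho*dH*1000/dT * (term1 + term2)
t = 1001*239*1000/32.6 * (0.0007285714286 + 0.0001994631902)
t = 6810 s

6810


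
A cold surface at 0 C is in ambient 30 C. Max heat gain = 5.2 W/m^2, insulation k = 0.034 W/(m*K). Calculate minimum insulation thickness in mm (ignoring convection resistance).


dT = 30 - (0) = 30 K
thickness = k * dT / q_max * 1000
thickness = 0.034 * 30 / 5.2 * 1000
thickness = 196.2 mm

196.2


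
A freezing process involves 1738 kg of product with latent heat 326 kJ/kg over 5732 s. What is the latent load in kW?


Q_lat = m * h_fg / t
Q_lat = 1738 * 326 / 5732
Q_lat = 98.85 kW

98.85


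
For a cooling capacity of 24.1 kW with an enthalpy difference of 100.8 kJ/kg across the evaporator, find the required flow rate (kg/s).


m_dot = Q / dh
m_dot = 24.1 / 100.8
m_dot = 0.2391 kg/s

0.2391


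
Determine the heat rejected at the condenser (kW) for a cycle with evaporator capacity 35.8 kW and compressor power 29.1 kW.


Q_cond = Q_evap + W
Q_cond = 35.8 + 29.1
Q_cond = 64.9 kW

64.9


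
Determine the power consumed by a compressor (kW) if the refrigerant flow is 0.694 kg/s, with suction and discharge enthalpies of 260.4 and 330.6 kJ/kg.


dh = 330.6 - 260.4 = 70.2 kJ/kg
W = m_dot * dh = 0.694 * 70.2 = 48.72 kW

48.72


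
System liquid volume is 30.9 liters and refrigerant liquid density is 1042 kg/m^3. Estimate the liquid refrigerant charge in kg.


Charge = V * rho / 1000
Charge = 30.9 * 1042 / 1000
Charge = 32.2 kg

32.2


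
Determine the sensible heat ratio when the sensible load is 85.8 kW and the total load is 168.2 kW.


SHR = Q_sensible / Q_total
SHR = 85.8 / 168.2
SHR = 0.51

0.51


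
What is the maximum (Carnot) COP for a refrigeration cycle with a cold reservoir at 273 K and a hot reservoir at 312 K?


dT = 312 - 273 = 39 K
COP_carnot = T_cold / dT = 273 / 39
COP_carnot = 7.0

7.0


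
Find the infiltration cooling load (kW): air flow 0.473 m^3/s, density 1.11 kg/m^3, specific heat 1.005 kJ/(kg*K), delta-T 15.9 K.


Q = V_dot * rho * cp * dT
Q = 0.473 * 1.11 * 1.005 * 15.9
Q = 8.39 kW

8.39


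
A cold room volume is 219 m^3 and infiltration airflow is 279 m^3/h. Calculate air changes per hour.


ACH = flow / volume
ACH = 279 / 219
ACH = 1.274

1.274


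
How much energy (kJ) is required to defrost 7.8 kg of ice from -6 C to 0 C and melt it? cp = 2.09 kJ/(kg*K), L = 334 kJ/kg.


Sensible heat = cp * dT = 2.09 * 6 = 12.54 kJ/kg
Total per kg = 12.54 + 334 = 346.54 kJ/kg
Q = m * total = 7.8 * 346.54
Q = 2703.0 kJ

2703.0


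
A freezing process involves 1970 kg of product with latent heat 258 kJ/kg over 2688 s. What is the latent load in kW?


Q_lat = m * h_fg / t
Q_lat = 1970 * 258 / 2688
Q_lat = 189.08 kW

189.08


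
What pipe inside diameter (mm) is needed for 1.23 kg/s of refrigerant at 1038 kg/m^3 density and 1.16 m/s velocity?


A = m_dot / (rho * v) = 1.23 / (1038 * 1.16) = 0.001021526809 m^2
d = sqrt(4*A/pi) * 1000
d = 36.1 mm

36.1


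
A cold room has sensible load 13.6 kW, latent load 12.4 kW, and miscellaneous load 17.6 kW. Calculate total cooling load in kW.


Q_total = Q_s + Q_l + Q_misc
Q_total = 13.6 + 12.4 + 17.6
Q_total = 43.6 kW

43.6


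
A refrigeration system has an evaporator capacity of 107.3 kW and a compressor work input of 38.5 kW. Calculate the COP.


COP = Q_evap / W
COP = 107.3 / 38.5
COP = 2.787

2.787


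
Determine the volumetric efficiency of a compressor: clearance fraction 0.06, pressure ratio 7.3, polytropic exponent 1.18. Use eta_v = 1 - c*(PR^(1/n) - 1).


PR^(1/n) = 7.3^(1/1.18) = 5.39050611
eta_v = 1 - 0.06 * (5.39050611 - 1)
eta_v = 0.7366

0.7366


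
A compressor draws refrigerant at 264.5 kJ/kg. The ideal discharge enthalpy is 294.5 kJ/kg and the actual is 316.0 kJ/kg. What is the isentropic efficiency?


dh_ideal = 294.5 - 264.5 = 30.0 kJ/kg
dh_actual = 316.0 - 264.5 = 51.5 kJ/kg
eta_s = dh_ideal / dh_actual = 30.0 / 51.5
eta_s = 0.5825

0.5825


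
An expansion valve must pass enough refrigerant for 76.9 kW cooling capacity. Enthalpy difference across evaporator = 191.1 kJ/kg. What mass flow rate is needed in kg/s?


m_dot = Q / dh
m_dot = 76.9 / 191.1
m_dot = 0.4024 kg/s

0.4024


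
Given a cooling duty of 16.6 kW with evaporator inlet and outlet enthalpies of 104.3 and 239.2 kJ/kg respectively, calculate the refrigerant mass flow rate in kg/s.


dh = 239.2 - 104.3 = 134.9 kJ/kg
m_dot = Q / dh = 16.6 / 134.9 = 0.1231 kg/s

0.1231


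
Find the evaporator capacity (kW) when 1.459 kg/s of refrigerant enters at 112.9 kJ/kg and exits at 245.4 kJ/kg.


dh = 245.4 - 112.9 = 132.5 kJ/kg
Q_evap = m_dot * dh = 1.459 * 132.5
Q_evap = 193.32 kW

193.32


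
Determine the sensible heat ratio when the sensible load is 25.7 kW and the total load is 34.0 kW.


SHR = Q_sensible / Q_total
SHR = 25.7 / 34.0
SHR = 0.756

0.756


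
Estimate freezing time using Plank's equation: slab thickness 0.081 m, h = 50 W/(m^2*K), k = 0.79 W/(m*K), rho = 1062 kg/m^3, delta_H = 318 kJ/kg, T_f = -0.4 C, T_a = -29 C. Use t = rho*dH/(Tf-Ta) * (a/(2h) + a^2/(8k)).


dT = -0.4 - (-29) = 28.6 K
term1 = a/(2h) = 0.081/(2*50) = 0.00081
term2 = a^2/(8k) = 0.081^2/(8*0.79) = 0.001038132911
t = rho*dH*1000/dT * (term1 + term2)
t = 1062*318*1000/28.6 * (0.00081 + 0.001038132911)
t = 21823 s

21823


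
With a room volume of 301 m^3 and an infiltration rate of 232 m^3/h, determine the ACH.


ACH = flow / volume
ACH = 232 / 301
ACH = 0.771

0.771


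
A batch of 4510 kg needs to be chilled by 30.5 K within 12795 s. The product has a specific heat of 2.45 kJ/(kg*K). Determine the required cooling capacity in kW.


Q = m * cp * dT / t
Q = 4510 * 2.45 * 30.5 / 12795
Q = 26.339 kW

26.339


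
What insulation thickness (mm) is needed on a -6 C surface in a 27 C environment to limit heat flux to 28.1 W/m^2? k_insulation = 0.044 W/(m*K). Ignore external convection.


dT = 27 - (-6) = 33 K
thickness = k * dT / q_max * 1000
thickness = 0.044 * 33 / 28.1 * 1000
thickness = 51.7 mm

51.7


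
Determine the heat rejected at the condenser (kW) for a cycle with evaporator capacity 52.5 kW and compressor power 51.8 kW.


Q_cond = Q_evap + W
Q_cond = 52.5 + 51.8
Q_cond = 104.3 kW

104.3


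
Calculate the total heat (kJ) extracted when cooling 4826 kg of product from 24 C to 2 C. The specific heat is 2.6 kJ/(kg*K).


dT = 24 - (2) = 22 K
Q = m * cp * dT = 4826 * 2.6 * 22
Q = 276047 kJ

276047


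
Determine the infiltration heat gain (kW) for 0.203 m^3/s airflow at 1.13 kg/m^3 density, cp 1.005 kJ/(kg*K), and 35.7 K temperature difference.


Q = V_dot * rho * cp * dT
Q = 0.203 * 1.13 * 1.005 * 35.7
Q = 8.23 kW

8.23


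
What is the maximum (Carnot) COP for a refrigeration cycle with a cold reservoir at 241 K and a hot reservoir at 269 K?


dT = 269 - 241 = 28 K
COP_carnot = T_cold / dT = 241 / 28
COP_carnot = 8.607

8.607


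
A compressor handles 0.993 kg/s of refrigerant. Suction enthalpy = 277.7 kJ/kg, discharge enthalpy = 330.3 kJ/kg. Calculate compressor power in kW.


dh = 330.3 - 277.7 = 52.6 kJ/kg
W = m_dot * dh = 0.993 * 52.6 = 52.23 kW

52.23


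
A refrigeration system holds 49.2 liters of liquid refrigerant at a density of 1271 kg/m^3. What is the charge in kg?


Charge = V * rho / 1000
Charge = 49.2 * 1271 / 1000
Charge = 62.53 kg

62.53


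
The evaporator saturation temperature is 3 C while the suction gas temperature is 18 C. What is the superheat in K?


Superheat = T_suction - T_evap
Superheat = 18 - (3)
Superheat = 15 K

15


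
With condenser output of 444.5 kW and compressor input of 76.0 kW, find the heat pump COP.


COP_hp = Q_cond / W
COP_hp = 444.5 / 76.0
COP_hp = 5.849

5.849


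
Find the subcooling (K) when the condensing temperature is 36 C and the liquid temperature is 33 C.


Subcooling = T_cond - T_liquid
Subcooling = 36 - 33
Subcooling = 3 K

3


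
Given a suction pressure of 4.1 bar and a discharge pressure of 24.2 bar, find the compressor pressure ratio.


PR = P_high / P_low
PR = 24.2 / 4.1
PR = 5.902

5.902


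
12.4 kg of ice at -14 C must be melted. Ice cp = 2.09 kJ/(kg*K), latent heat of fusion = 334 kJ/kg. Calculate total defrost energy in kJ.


Sensible heat = cp * dT = 2.09 * 14 = 29.26 kJ/kg
Total per kg = 29.26 + 334 = 363.26 kJ/kg
Q = m * total = 12.4 * 363.26
Q = 4504.4 kJ

4504.4


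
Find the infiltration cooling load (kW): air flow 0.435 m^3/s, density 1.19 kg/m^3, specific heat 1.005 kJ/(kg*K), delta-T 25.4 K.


Q = V_dot * rho * cp * dT
Q = 0.435 * 1.19 * 1.005 * 25.4
Q = 13.214 kW

13.214


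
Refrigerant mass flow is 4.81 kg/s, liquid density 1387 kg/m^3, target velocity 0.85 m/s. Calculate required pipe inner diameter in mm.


A = m_dot / (rho * v) = 4.81 / (1387 * 0.85) = 0.004079901607 m^2
d = sqrt(4*A/pi) * 1000
d = 72.1 mm

72.1


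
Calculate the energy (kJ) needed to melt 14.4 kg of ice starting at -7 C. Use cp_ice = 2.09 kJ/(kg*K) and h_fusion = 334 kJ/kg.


Sensible heat = cp * dT = 2.09 * 7 = 14.63 kJ/kg
Total per kg = 14.63 + 334 = 348.63 kJ/kg
Q = m * total = 14.4 * 348.63
Q = 5020.3 kJ

5020.3


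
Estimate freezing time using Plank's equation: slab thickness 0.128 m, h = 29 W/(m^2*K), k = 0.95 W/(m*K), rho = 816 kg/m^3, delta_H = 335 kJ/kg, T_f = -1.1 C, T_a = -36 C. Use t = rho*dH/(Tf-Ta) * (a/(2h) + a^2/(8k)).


dT = -1.1 - (-36) = 34.9 K
term1 = a/(2h) = 0.128/(2*29) = 0.002206896552
term2 = a^2/(8k) = 0.128^2/(8*0.95) = 0.002155789474
t = rho*dH*1000/dT * (term1 + term2)
t = 816*335*1000/34.9 * (0.002206896552 + 0.002155789474)
t = 34171 s

34171


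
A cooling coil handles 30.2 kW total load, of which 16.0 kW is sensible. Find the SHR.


SHR = Q_sensible / Q_total
SHR = 16.0 / 30.2
SHR = 0.53

0.53


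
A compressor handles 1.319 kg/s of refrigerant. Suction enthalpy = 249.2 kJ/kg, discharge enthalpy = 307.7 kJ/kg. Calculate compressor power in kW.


dh = 307.7 - 249.2 = 58.5 kJ/kg
W = m_dot * dh = 1.319 * 58.5 = 77.16 kW

77.16


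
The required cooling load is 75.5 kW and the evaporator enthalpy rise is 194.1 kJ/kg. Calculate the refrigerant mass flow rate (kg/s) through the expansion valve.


m_dot = Q / dh
m_dot = 75.5 / 194.1
m_dot = 0.389 kg/s

0.389


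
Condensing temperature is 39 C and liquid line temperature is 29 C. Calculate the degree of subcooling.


Subcooling = T_cond - T_liquid
Subcooling = 39 - 29
Subcooling = 10 K

10


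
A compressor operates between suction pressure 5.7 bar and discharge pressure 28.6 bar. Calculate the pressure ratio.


PR = P_high / P_low
PR = 28.6 / 5.7
PR = 5.018

5.018


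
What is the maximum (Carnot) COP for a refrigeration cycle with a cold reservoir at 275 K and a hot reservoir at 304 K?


dT = 304 - 275 = 29 K
COP_carnot = T_cold / dT = 275 / 29
COP_carnot = 9.483

9.483


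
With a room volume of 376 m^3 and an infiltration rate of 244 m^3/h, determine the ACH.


ACH = flow / volume
ACH = 244 / 376
ACH = 0.649

0.649


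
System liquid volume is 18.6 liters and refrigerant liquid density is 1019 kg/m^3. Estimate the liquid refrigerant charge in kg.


Charge = V * rho / 1000
Charge = 18.6 * 1019 / 1000
Charge = 18.95 kg

18.95


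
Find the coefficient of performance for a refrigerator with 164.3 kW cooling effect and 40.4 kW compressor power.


COP = Q_evap / W
COP = 164.3 / 40.4
COP = 4.067

4.067


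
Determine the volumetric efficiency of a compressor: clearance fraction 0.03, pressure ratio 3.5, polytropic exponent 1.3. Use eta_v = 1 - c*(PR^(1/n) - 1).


PR^(1/n) = 3.5^(1/1.3) = 2.62128281
eta_v = 1 - 0.03 * (2.62128281 - 1)
eta_v = 0.9514

0.9514


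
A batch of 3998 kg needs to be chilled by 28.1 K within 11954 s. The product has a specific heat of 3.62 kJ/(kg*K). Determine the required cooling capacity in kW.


Q = m * cp * dT / t
Q = 3998 * 3.62 * 28.1 / 11954
Q = 34.021 kW

34.021


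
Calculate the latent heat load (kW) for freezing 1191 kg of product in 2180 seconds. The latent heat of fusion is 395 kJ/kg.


Q_lat = m * h_fg / t
Q_lat = 1191 * 395 / 2180
Q_lat = 215.8 kW

215.8


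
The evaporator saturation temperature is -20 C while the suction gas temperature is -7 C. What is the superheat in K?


Superheat = T_suction - T_evap
Superheat = -7 - (-20)
Superheat = 13 K

13


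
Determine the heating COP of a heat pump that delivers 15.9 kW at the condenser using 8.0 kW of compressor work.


COP_hp = Q_cond / W
COP_hp = 15.9 / 8.0
COP_hp = 1.988

1.988


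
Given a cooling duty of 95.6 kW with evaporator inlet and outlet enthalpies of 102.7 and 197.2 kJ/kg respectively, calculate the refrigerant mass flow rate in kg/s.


dh = 197.2 - 102.7 = 94.5 kJ/kg
m_dot = Q / dh = 95.6 / 94.5 = 1.0116 kg/s

1.0116


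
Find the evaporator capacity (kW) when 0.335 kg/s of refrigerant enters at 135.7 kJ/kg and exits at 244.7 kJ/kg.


dh = 244.7 - 135.7 = 109.0 kJ/kg
Q_evap = m_dot * dh = 0.335 * 109.0
Q_evap = 36.52 kW

36.52


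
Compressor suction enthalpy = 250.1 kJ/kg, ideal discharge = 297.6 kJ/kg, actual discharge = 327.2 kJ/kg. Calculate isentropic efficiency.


dh_ideal = 297.6 - 250.1 = 47.5 kJ/kg
dh_actual = 327.2 - 250.1 = 77.1 kJ/kg
eta_s = dh_ideal / dh_actual = 47.5 / 77.1
eta_s = 0.6161

0.6161


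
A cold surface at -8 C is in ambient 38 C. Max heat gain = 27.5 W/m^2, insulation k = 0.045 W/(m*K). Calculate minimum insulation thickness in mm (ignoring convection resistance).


dT = 38 - (-8) = 46 K
thickness = k * dT / q_max * 1000
thickness = 0.045 * 46 / 27.5 * 1000
thickness = 75.3 mm

75.3


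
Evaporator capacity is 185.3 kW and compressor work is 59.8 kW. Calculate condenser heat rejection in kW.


Q_cond = Q_evap + W
Q_cond = 185.3 + 59.8
Q_cond = 245.1 kW

245.1


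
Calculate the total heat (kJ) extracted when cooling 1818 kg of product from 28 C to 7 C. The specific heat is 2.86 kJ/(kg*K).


dT = 28 - (7) = 21 K
Q = m * cp * dT = 1818 * 2.86 * 21
Q = 109189 kJ

109189


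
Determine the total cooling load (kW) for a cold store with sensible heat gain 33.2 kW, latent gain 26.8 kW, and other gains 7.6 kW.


Q_total = Q_s + Q_l + Q_misc
Q_total = 33.2 + 26.8 + 7.6
Q_total = 67.6 kW

67.6


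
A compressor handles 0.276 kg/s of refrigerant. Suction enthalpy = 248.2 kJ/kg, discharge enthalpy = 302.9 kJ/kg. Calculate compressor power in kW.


dh = 302.9 - 248.2 = 54.7 kJ/kg
W = m_dot * dh = 0.276 * 54.7 = 15.1 kW

15.1


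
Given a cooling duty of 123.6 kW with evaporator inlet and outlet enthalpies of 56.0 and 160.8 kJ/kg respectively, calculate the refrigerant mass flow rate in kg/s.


dh = 160.8 - 56.0 = 104.8 kJ/kg
m_dot = Q / dh = 123.6 / 104.8 = 1.1794 kg/s

1.1794


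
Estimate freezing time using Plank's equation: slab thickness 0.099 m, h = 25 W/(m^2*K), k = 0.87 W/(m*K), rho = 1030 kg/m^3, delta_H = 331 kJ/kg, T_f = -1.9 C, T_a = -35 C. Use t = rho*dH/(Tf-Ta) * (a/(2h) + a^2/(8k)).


dT = -1.9 - (-35) = 33.1 K
term1 = a/(2h) = 0.099/(2*25) = 0.00198
term2 = a^2/(8k) = 0.099^2/(8*0.87) = 0.001408189655
t = rho*dH*1000/dT * (term1 + term2)
t = 1030*331*1000/33.1 * (0.00198 + 0.001408189655)
t = 34898 s

34898


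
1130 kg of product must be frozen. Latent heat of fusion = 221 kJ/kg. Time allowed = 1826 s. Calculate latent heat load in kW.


Q_lat = m * h_fg / t
Q_lat = 1130 * 221 / 1826
Q_lat = 136.76 kW

136.76


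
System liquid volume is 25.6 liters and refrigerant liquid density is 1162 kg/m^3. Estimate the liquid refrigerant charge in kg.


Charge = V * rho / 1000
Charge = 25.6 * 1162 / 1000
Charge = 29.75 kg

29.75


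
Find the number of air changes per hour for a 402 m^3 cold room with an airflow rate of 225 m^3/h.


ACH = flow / volume
ACH = 225 / 402
ACH = 0.56

0.56


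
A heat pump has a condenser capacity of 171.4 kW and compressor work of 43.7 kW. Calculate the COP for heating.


COP_hp = Q_cond / W
COP_hp = 171.4 / 43.7
COP_hp = 3.922

3.922


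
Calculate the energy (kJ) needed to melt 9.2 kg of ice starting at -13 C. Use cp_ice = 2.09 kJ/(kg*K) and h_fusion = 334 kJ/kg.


Sensible heat = cp * dT = 2.09 * 13 = 27.17 kJ/kg
Total per kg = 27.17 + 334 = 361.17 kJ/kg
Q = m * total = 9.2 * 361.17
Q = 3322.8 kJ

3322.8


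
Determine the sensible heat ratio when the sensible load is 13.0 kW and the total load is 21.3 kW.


SHR = Q_sensible / Q_total
SHR = 13.0 / 21.3
SHR = 0.61

0.61


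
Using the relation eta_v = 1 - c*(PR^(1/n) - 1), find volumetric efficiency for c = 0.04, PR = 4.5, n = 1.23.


PR^(1/n) = 4.5^(1/1.23) = 3.39677738
eta_v = 1 - 0.04 * (3.39677738 - 1)
eta_v = 0.9041

0.9041


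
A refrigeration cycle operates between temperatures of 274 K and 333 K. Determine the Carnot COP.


dT = 333 - 274 = 59 K
COP_carnot = T_cold / dT = 274 / 59
COP_carnot = 4.644

4.644


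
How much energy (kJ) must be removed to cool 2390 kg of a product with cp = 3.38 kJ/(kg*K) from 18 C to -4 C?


dT = 18 - (-4) = 22 K
Q = m * cp * dT = 2390 * 3.38 * 22
Q = 177720 kJ

177720


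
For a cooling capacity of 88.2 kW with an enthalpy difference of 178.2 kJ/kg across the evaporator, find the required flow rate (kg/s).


m_dot = Q / dh
m_dot = 88.2 / 178.2
m_dot = 0.4949 kg/s

0.4949


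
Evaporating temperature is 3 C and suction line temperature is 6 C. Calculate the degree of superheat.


Superheat = T_suction - T_evap
Superheat = 6 - (3)
Superheat = 3 K

3


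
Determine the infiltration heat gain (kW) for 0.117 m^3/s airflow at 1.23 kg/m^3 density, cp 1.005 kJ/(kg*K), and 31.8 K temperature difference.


Q = V_dot * rho * cp * dT
Q = 0.117 * 1.23 * 1.005 * 31.8
Q = 4.599 kW

4.599


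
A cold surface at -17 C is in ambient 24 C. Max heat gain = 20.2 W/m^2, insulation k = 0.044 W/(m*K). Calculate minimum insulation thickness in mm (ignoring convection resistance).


dT = 24 - (-17) = 41 K
thickness = k * dT / q_max * 1000
thickness = 0.044 * 41 / 20.2 * 1000
thickness = 89.3 mm

89.3


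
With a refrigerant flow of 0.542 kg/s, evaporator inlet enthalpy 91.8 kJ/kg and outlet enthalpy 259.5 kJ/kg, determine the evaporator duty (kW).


dh = 259.5 - 91.8 = 167.7 kJ/kg
Q_evap = m_dot * dh = 0.542 * 167.7
Q_evap = 90.89 kW

90.89


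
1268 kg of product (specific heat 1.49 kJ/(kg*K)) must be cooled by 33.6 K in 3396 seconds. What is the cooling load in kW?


Q = m * cp * dT / t
Q = 1268 * 1.49 * 33.6 / 3396
Q = 18.693 kW

18.693


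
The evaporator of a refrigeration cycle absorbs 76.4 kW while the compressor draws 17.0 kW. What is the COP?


COP = Q_evap / W
COP = 76.4 / 17.0
COP = 4.494

4.494


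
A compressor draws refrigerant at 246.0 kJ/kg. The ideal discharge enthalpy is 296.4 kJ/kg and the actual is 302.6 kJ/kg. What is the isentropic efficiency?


dh_ideal = 296.4 - 246.0 = 50.4 kJ/kg
dh_actual = 302.6 - 246.0 = 56.6 kJ/kg
eta_s = dh_ideal / dh_actual = 50.4 / 56.6
eta_s = 0.8905

0.8905


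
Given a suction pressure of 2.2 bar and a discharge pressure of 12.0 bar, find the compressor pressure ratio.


PR = P_high / P_low
PR = 12.0 / 2.2
PR = 5.455

5.455


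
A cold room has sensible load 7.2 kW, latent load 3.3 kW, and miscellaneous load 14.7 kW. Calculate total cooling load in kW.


Q_total = Q_s + Q_l + Q_misc
Q_total = 7.2 + 3.3 + 14.7
Q_total = 25.2 kW

25.2


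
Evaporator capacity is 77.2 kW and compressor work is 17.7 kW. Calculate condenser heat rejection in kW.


Q_cond = Q_evap + W
Q_cond = 77.2 + 17.7
Q_cond = 94.9 kW

94.9


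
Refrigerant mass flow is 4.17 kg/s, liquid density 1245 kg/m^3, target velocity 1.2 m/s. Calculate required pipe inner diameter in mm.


A = m_dot / (rho * v) = 4.17 / (1245 * 1.2) = 0.002791164659 m^2
d = sqrt(4*A/pi) * 1000
d = 59.6 mm

59.6


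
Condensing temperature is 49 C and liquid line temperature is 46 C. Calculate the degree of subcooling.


Subcooling = T_cond - T_liquid
Subcooling = 49 - 46
Subcooling = 3 K

3


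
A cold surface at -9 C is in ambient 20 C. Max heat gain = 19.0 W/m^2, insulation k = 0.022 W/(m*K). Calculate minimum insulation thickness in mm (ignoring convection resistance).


dT = 20 - (-9) = 29 K
thickness = k * dT / q_max * 1000
thickness = 0.022 * 29 / 19.0 * 1000
thickness = 33.6 mm

33.6


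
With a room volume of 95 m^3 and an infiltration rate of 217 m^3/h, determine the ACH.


ACH = flow / volume
ACH = 217 / 95
ACH = 2.284

2.284


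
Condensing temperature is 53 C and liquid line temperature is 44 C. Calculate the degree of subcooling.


Subcooling = T_cond - T_liquid
Subcooling = 53 - 44
Subcooling = 9 K

9


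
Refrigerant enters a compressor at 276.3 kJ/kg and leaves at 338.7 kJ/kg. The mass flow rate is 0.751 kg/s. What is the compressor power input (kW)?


dh = 338.7 - 276.3 = 62.4 kJ/kg
W = m_dot * dh = 0.751 * 62.4 = 46.86 kW

46.86


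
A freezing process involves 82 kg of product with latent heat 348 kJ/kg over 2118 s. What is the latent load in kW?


Q_lat = m * h_fg / t
Q_lat = 82 * 348 / 2118
Q_lat = 13.47 kW

13.47


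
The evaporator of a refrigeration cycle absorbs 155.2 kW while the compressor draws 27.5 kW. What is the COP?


COP = Q_evap / W
COP = 155.2 / 27.5
COP = 5.644

5.644


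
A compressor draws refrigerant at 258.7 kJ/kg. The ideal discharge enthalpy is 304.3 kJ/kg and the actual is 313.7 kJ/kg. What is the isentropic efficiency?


dh_ideal = 304.3 - 258.7 = 45.6 kJ/kg
dh_actual = 313.7 - 258.7 = 55.0 kJ/kg
eta_s = dh_ideal / dh_actual = 45.6 / 55.0
eta_s = 0.8291

0.8291


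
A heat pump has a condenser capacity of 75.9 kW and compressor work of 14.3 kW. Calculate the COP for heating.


COP_hp = Q_cond / W
COP_hp = 75.9 / 14.3
COP_hp = 5.308

5.308


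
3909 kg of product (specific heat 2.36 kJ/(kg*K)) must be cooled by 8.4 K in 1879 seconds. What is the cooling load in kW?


Q = m * cp * dT / t
Q = 3909 * 2.36 * 8.4 / 1879
Q = 41.241 kW

41.241


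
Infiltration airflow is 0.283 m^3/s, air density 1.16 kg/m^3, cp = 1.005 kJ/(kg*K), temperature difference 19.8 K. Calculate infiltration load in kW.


Q = V_dot * rho * cp * dT
Q = 0.283 * 1.16 * 1.005 * 19.8
Q = 6.532 kW

6.532


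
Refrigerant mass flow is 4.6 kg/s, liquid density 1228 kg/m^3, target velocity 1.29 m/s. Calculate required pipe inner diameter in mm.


A = m_dot / (rho * v) = 4.6 / (1228 * 1.29) = 0.002903820418 m^2
d = sqrt(4*A/pi) * 1000
d = 60.8 mm

60.8


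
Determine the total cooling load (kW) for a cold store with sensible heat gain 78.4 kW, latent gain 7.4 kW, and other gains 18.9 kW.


Q_total = Q_s + Q_l + Q_misc
Q_total = 78.4 + 7.4 + 18.9
Q_total = 104.7 kW

104.7


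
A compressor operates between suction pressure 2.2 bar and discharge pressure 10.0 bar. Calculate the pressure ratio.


PR = P_high / P_low
PR = 10.0 / 2.2
PR = 4.545

4.545


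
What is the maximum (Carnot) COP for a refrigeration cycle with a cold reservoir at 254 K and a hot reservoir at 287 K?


dT = 287 - 254 = 33 K
COP_carnot = T_cold / dT = 254 / 33
COP_carnot = 7.697

7.697


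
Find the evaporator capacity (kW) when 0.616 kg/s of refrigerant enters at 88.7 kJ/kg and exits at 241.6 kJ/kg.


dh = 241.6 - 88.7 = 152.9 kJ/kg
Q_evap = m_dot * dh = 0.616 * 152.9
Q_evap = 94.19 kW

94.19


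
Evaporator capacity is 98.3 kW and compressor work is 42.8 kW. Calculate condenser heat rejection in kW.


Q_cond = Q_evap + W
Q_cond = 98.3 + 42.8
Q_cond = 141.1 kW

141.1


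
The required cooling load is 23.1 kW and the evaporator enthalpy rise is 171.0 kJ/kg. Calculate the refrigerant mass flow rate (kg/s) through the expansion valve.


m_dot = Q / dh
m_dot = 23.1 / 171.0
m_dot = 0.1351 kg/s

0.1351


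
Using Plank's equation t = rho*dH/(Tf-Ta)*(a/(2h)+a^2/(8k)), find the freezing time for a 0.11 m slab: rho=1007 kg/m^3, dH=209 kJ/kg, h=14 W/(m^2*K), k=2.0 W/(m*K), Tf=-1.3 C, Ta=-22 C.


dT = -1.3 - (-22) = 20.7 K
term1 = a/(2h) = 0.11/(2*14) = 0.003928571429
term2 = a^2/(8k) = 0.11^2/(8*2.0) = 0.00075625
t = rho*dH*1000/dT * (term1 + term2)
t = 1007*209*1000/20.7 * (0.003928571429 + 0.00075625)
t = 47632 s

47632


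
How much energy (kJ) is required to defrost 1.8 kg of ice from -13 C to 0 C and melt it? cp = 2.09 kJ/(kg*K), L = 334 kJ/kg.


Sensible heat = cp * dT = 2.09 * 13 = 27.17 kJ/kg
Total per kg = 27.17 + 334 = 361.17 kJ/kg
Q = m * total = 1.8 * 361.17
Q = 650.1 kJ

650.1


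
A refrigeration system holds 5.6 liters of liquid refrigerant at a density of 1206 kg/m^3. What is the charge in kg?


Charge = V * rho / 1000
Charge = 5.6 * 1206 / 1000
Charge = 6.75 kg

6.75


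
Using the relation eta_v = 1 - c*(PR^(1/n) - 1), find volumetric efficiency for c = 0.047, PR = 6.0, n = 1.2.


PR^(1/n) = 6.0^(1/1.2) = 4.45101825
eta_v = 1 - 0.047 * (4.45101825 - 1)
eta_v = 0.8378

0.8378


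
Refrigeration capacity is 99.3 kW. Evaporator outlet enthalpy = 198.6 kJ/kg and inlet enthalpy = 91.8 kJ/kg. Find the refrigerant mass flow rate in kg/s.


dh = 198.6 - 91.8 = 106.8 kJ/kg
m_dot = Q / dh = 99.3 / 106.8 = 0.9298 kg/s

0.9298


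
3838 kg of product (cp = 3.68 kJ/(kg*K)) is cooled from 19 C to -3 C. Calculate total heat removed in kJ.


dT = 19 - (-3) = 22 K
Q = m * cp * dT = 3838 * 3.68 * 22
Q = 310724 kJ

310724


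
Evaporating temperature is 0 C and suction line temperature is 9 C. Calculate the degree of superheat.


Superheat = T_suction - T_evap
Superheat = 9 - (0)
Superheat = 9 K

9


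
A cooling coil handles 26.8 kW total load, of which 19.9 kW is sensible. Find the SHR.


SHR = Q_sensible / Q_total
SHR = 19.9 / 26.8
SHR = 0.743

0.743


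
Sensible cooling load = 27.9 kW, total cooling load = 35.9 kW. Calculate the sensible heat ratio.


SHR = Q_sensible / Q_total
SHR = 27.9 / 35.9
SHR = 0.777

0.777


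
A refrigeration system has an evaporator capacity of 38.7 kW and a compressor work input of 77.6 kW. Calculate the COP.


COP = Q_evap / W
COP = 38.7 / 77.6
COP = 0.499

0.499


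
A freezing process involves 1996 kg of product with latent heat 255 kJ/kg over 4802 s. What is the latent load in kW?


Q_lat = m * h_fg / t
Q_lat = 1996 * 255 / 4802
Q_lat = 105.99 kW

105.99


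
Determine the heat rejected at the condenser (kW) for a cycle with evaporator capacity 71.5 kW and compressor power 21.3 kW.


Q_cond = Q_evap + W
Q_cond = 71.5 + 21.3
Q_cond = 92.8 kW

92.8


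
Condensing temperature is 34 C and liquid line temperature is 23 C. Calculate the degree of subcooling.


Subcooling = T_cond - T_liquid
Subcooling = 34 - 23
Subcooling = 11 K

11


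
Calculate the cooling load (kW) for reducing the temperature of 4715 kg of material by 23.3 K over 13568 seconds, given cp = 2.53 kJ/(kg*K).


Q = m * cp * dT / t
Q = 4715 * 2.53 * 23.3 / 13568
Q = 20.485 kW

20.485


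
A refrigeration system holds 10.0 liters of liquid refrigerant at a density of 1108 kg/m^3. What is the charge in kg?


Charge = V * rho / 1000
Charge = 10.0 * 1108 / 1000
Charge = 11.08 kg

11.08


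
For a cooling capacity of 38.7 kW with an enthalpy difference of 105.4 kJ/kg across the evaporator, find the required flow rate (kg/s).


m_dot = Q / dh
m_dot = 38.7 / 105.4
m_dot = 0.3672 kg/s

0.3672


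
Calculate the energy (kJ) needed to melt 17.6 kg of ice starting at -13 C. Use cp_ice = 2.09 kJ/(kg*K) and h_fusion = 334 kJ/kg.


Sensible heat = cp * dT = 2.09 * 13 = 27.17 kJ/kg
Total per kg = 27.17 + 334 = 361.17 kJ/kg
Q = m * total = 17.6 * 361.17
Q = 6356.6 kJ

6356.6


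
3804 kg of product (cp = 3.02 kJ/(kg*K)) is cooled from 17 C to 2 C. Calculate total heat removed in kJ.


dT = 17 - (2) = 15 K
Q = m * cp * dT = 3804 * 3.02 * 15
Q = 172321 kJ

172321


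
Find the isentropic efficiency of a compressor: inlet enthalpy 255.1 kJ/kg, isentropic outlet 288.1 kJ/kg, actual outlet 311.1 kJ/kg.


dh_ideal = 288.1 - 255.1 = 33.0 kJ/kg
dh_actual = 311.1 - 255.1 = 56.0 kJ/kg
eta_s = dh_ideal / dh_actual = 33.0 / 56.0
eta_s = 0.5893

0.5893


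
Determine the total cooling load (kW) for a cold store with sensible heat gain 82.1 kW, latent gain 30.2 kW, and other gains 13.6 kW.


Q_total = Q_s + Q_l + Q_misc
Q_total = 82.1 + 30.2 + 13.6
Q_total = 125.9 kW

125.9


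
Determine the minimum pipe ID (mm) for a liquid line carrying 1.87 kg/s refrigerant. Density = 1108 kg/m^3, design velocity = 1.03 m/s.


A = m_dot / (rho * v) = 1.87 / (1108 * 1.03) = 0.001638568575 m^2
d = sqrt(4*A/pi) * 1000
d = 45.7 mm

45.7


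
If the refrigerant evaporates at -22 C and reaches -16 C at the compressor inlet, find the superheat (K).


Superheat = T_suction - T_evap
Superheat = -16 - (-22)
Superheat = 6 K

6
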